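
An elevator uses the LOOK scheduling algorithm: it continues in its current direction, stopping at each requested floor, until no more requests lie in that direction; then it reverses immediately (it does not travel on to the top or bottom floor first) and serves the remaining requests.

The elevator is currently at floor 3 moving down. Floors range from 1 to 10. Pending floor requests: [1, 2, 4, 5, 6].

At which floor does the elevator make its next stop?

Answer: 2

Derivation:
Current floor: 3, direction: down
Requests above: [4, 5, 6]
Requests below: [1, 2]
Moving down and requests lie below → nearest below is max([1, 2]) = 2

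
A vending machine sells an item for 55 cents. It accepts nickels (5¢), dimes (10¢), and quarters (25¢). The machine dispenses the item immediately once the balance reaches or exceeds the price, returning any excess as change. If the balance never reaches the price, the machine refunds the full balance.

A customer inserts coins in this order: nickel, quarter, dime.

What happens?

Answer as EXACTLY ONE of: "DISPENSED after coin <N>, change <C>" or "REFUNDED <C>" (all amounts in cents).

Price: 55¢
Coin 1 (nickel, 5¢): balance = 5¢
Coin 2 (quarter, 25¢): balance = 30¢
Coin 3 (dime, 10¢): balance = 40¢
All coins inserted, balance 40¢ < price 55¢ → REFUND 40¢

Answer: REFUNDED 40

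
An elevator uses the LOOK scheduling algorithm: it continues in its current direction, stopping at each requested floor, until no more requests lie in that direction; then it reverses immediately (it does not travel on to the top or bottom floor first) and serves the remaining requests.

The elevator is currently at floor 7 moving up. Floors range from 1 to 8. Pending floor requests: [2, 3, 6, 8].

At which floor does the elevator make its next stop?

Current floor: 7, direction: up
Requests above: [8]
Requests below: [2, 3, 6]
Moving up and requests lie above → nearest above is min([8]) = 8

Answer: 8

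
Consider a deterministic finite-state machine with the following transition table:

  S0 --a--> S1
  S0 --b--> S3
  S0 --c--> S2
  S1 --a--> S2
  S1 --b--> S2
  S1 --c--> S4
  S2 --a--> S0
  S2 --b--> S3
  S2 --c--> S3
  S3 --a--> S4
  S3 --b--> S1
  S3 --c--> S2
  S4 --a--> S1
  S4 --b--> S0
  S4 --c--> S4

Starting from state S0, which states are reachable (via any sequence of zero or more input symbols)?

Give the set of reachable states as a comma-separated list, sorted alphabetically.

BFS from S0:
  visit S0: S0--a-->S1 (new), S0--b-->S3 (new), S0--c-->S2 (new)
  visit S1: S1--a-->S2 (seen), S1--b-->S2 (seen), S1--c-->S4 (new)
  visit S3: S3--a-->S4 (seen), S3--b-->S1 (seen), S3--c-->S2 (seen)
  visit S2: S2--a-->S0 (seen), S2--b-->S3 (seen), S2--c-->S3 (seen)
  visit S4: S4--a-->S1 (seen), S4--b-->S0 (seen), S4--c-->S4 (seen)

Answer: S0, S1, S2, S3, S4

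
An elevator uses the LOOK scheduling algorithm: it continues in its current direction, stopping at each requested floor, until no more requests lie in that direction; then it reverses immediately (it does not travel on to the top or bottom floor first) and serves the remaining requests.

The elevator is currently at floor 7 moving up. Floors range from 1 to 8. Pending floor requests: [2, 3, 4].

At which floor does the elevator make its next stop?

Current floor: 7, direction: up
Requests above: []
Requests below: [2, 3, 4]
Moving up but no requests above → reverse; nearest below is max([2, 3, 4]) = 4

Answer: 4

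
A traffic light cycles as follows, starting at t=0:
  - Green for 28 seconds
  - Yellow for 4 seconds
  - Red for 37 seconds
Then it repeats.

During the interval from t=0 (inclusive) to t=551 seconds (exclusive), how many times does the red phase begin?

Cycle = 28+4+37 = 69s
red phase starts at t = k*69 + 32 for k=0,1,2,...
Need k*69+32 < 551 → k < 7.522
k ∈ {0, ..., 7} → 8 starts

Answer: 8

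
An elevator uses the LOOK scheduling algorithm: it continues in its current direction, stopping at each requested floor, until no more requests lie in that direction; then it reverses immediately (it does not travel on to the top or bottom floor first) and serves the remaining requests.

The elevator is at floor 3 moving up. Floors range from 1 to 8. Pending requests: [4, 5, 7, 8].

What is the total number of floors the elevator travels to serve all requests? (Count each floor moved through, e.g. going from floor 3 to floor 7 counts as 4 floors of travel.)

Start at floor 3 moving up, LOOK stop order: [4, 5, 7, 8]
  3 → 4: |4-3| = 1, total = 1
  4 → 5: |5-4| = 1, total = 2
  5 → 7: |7-5| = 2, total = 4
  7 → 8: |8-7| = 1, total = 5

Answer: 5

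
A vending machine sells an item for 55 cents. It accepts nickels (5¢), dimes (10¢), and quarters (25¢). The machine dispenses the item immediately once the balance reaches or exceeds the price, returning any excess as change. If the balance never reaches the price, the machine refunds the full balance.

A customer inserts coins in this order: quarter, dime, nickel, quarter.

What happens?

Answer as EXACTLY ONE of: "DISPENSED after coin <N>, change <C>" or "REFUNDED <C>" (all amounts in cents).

Answer: DISPENSED after coin 4, change 10

Derivation:
Price: 55¢
Coin 1 (quarter, 25¢): balance = 25¢
Coin 2 (dime, 10¢): balance = 35¢
Coin 3 (nickel, 5¢): balance = 40¢
Coin 4 (quarter, 25¢): balance = 65¢
  → balance >= price → DISPENSE, change = 65 - 55 = 10¢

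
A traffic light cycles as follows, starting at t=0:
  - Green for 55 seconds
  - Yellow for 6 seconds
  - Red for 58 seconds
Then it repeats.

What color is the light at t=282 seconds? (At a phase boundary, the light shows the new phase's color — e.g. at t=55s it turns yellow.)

Cycle length = 55 + 6 + 58 = 119s
t = 282, phase_t = 282 mod 119 = 44
44 < 55 (green end) → GREEN

Answer: green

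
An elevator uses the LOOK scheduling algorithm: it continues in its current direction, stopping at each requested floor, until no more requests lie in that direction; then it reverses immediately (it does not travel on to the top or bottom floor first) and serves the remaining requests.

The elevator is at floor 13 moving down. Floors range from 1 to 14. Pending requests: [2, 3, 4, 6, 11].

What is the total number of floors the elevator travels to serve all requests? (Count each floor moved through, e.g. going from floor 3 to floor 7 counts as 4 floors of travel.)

Start at floor 13 moving down, LOOK stop order: [11, 6, 4, 3, 2]
  13 → 11: |11-13| = 2, total = 2
  11 → 6: |6-11| = 5, total = 7
  6 → 4: |4-6| = 2, total = 9
  4 → 3: |3-4| = 1, total = 10
  3 → 2: |2-3| = 1, total = 11

Answer: 11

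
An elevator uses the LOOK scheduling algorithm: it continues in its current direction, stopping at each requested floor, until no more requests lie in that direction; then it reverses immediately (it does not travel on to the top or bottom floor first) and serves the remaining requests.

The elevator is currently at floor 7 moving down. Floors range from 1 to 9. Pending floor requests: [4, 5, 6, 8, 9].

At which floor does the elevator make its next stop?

Answer: 6

Derivation:
Current floor: 7, direction: down
Requests above: [8, 9]
Requests below: [4, 5, 6]
Moving down and requests lie below → nearest below is max([4, 5, 6]) = 6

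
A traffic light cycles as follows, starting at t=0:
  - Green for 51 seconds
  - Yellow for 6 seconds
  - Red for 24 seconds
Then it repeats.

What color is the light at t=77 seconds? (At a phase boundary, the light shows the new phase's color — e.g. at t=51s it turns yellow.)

Answer: red

Derivation:
Cycle length = 51 + 6 + 24 = 81s
t = 77, phase_t = 77 mod 81 = 77
77 >= 57 → RED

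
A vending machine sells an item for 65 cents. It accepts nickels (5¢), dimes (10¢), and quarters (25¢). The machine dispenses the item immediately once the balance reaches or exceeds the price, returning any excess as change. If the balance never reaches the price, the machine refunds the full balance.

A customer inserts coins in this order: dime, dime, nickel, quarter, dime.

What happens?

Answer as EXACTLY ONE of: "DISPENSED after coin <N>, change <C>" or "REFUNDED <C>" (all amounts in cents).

Price: 65¢
Coin 1 (dime, 10¢): balance = 10¢
Coin 2 (dime, 10¢): balance = 20¢
Coin 3 (nickel, 5¢): balance = 25¢
Coin 4 (quarter, 25¢): balance = 50¢
Coin 5 (dime, 10¢): balance = 60¢
All coins inserted, balance 60¢ < price 65¢ → REFUND 60¢

Answer: REFUNDED 60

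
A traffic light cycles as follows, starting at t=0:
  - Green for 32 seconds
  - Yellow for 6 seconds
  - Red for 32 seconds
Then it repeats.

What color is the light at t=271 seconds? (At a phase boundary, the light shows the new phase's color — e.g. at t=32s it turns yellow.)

Cycle length = 32 + 6 + 32 = 70s
t = 271, phase_t = 271 mod 70 = 61
61 >= 38 → RED

Answer: red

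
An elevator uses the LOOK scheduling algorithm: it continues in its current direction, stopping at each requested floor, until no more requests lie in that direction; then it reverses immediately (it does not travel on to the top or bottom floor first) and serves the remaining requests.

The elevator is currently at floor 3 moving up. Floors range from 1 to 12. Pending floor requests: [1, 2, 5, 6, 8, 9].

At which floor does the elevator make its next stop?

Current floor: 3, direction: up
Requests above: [5, 6, 8, 9]
Requests below: [1, 2]
Moving up and requests lie above → nearest above is min([5, 6, 8, 9]) = 5

Answer: 5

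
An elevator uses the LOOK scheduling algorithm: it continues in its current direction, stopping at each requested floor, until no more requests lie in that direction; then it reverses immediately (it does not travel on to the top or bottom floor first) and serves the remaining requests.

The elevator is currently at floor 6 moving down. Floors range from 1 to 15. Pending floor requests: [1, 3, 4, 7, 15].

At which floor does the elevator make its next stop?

Current floor: 6, direction: down
Requests above: [7, 15]
Requests below: [1, 3, 4]
Moving down and requests lie below → nearest below is max([1, 3, 4]) = 4

Answer: 4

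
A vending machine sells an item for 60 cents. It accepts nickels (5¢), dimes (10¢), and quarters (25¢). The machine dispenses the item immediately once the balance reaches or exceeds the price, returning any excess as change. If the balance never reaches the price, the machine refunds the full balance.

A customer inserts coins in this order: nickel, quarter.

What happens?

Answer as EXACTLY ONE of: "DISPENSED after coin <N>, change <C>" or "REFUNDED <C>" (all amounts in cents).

Answer: REFUNDED 30

Derivation:
Price: 60¢
Coin 1 (nickel, 5¢): balance = 5¢
Coin 2 (quarter, 25¢): balance = 30¢
All coins inserted, balance 30¢ < price 60¢ → REFUND 30¢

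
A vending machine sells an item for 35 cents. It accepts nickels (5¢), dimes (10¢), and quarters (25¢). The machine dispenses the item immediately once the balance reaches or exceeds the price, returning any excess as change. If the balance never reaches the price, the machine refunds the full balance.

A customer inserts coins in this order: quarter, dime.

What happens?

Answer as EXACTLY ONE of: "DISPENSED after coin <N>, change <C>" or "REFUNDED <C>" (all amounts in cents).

Price: 35¢
Coin 1 (quarter, 25¢): balance = 25¢
Coin 2 (dime, 10¢): balance = 35¢
  → balance >= price → DISPENSE, change = 35 - 35 = 0¢

Answer: DISPENSED after coin 2, change 0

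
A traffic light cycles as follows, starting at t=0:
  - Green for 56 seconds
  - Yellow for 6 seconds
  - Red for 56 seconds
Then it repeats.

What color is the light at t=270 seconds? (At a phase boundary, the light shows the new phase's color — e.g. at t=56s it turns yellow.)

Cycle length = 56 + 6 + 56 = 118s
t = 270, phase_t = 270 mod 118 = 34
34 < 56 (green end) → GREEN

Answer: green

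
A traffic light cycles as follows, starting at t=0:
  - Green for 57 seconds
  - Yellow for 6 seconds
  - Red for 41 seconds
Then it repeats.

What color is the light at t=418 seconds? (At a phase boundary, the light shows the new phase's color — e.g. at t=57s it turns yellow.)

Cycle length = 57 + 6 + 41 = 104s
t = 418, phase_t = 418 mod 104 = 2
2 < 57 (green end) → GREEN

Answer: green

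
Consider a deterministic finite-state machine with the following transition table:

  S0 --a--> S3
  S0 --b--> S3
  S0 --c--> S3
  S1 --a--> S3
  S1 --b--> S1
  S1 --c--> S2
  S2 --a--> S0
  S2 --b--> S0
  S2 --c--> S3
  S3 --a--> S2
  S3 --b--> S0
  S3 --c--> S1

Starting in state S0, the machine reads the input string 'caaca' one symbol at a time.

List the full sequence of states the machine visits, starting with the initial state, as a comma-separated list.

Answer: S0, S3, S2, S0, S3, S2

Derivation:
Start: S0
  read 'c': S0 --c--> S3
  read 'a': S3 --a--> S2
  read 'a': S2 --a--> S0
  read 'c': S0 --c--> S3
  read 'a': S3 --a--> S2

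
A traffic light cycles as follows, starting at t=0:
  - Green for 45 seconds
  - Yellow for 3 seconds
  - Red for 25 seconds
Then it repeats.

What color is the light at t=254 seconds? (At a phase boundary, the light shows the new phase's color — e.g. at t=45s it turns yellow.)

Answer: green

Derivation:
Cycle length = 45 + 3 + 25 = 73s
t = 254, phase_t = 254 mod 73 = 35
35 < 45 (green end) → GREEN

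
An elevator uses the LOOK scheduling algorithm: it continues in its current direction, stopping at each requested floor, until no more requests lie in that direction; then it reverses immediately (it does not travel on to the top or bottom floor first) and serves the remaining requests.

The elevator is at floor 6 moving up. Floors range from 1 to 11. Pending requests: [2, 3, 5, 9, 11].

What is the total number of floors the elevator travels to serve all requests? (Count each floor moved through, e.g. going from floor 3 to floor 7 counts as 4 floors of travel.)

Answer: 14

Derivation:
Start at floor 6 moving up, LOOK stop order: [9, 11, 5, 3, 2]
  6 → 9: |9-6| = 3, total = 3
  9 → 11: |11-9| = 2, total = 5
  11 → 5: |5-11| = 6, total = 11
  5 → 3: |3-5| = 2, total = 13
  3 → 2: |2-3| = 1, total = 14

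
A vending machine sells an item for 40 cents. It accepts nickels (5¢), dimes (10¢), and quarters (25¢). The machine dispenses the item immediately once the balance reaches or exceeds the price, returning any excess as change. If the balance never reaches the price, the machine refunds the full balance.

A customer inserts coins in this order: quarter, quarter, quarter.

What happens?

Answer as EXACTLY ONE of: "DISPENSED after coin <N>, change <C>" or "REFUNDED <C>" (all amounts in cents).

Answer: DISPENSED after coin 2, change 10

Derivation:
Price: 40¢
Coin 1 (quarter, 25¢): balance = 25¢
Coin 2 (quarter, 25¢): balance = 50¢
  → balance >= price → DISPENSE, change = 50 - 40 = 10¢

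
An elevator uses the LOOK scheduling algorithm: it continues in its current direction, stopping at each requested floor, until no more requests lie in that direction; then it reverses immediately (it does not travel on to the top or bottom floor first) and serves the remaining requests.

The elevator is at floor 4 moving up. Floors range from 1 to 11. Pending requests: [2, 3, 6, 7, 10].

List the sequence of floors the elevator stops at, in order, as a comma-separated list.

Answer: 6, 7, 10, 3, 2

Derivation:
Current: 4, moving UP
Serve above first (ascending): [6, 7, 10]
Then reverse, serve below (descending): [3, 2]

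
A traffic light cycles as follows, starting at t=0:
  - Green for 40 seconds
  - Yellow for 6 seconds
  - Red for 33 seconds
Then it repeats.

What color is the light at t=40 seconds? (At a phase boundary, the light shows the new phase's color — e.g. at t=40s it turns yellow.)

Cycle length = 40 + 6 + 33 = 79s
t = 40, phase_t = 40 mod 79 = 40
40 <= 40 < 46 (yellow end) → YELLOW

Answer: yellow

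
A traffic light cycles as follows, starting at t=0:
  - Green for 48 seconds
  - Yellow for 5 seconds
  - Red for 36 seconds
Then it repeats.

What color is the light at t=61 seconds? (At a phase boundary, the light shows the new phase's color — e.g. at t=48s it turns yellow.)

Cycle length = 48 + 5 + 36 = 89s
t = 61, phase_t = 61 mod 89 = 61
61 >= 53 → RED

Answer: red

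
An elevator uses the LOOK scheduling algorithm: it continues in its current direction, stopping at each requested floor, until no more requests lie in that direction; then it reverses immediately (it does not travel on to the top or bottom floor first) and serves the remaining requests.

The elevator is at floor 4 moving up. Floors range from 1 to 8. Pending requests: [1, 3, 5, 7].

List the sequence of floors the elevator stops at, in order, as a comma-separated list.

Current: 4, moving UP
Serve above first (ascending): [5, 7]
Then reverse, serve below (descending): [3, 1]

Answer: 5, 7, 3, 1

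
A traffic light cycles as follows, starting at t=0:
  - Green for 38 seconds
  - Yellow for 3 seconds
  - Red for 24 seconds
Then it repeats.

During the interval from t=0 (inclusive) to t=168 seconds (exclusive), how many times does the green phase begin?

Cycle = 38+3+24 = 65s
green phase starts at t = k*65 + 0 for k=0,1,2,...
Need k*65+0 < 168 → k < 2.585
k ∈ {0, ..., 2} → 3 starts

Answer: 3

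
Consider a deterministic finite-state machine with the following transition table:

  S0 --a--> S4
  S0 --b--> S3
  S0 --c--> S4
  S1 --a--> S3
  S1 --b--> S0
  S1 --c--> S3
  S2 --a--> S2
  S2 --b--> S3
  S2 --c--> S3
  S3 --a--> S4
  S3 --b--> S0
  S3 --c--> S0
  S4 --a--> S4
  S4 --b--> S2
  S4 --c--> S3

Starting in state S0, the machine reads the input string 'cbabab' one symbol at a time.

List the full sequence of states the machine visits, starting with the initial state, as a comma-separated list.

Answer: S0, S4, S2, S2, S3, S4, S2

Derivation:
Start: S0
  read 'c': S0 --c--> S4
  read 'b': S4 --b--> S2
  read 'a': S2 --a--> S2
  read 'b': S2 --b--> S3
  read 'a': S3 --a--> S4
  read 'b': S4 --b--> S2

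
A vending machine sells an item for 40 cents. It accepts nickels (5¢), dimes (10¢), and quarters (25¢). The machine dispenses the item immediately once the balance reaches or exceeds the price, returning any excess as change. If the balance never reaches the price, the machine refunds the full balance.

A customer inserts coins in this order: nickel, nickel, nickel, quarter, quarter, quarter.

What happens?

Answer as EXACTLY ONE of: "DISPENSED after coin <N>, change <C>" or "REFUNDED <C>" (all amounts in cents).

Price: 40¢
Coin 1 (nickel, 5¢): balance = 5¢
Coin 2 (nickel, 5¢): balance = 10¢
Coin 3 (nickel, 5¢): balance = 15¢
Coin 4 (quarter, 25¢): balance = 40¢
  → balance >= price → DISPENSE, change = 40 - 40 = 0¢

Answer: DISPENSED after coin 4, change 0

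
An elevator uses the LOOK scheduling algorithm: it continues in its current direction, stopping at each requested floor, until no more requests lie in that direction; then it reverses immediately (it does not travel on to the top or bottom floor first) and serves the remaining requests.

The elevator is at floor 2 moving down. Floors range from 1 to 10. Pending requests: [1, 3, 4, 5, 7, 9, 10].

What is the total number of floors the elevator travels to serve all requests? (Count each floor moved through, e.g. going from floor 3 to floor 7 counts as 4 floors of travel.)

Start at floor 2 moving down, LOOK stop order: [1, 3, 4, 5, 7, 9, 10]
  2 → 1: |1-2| = 1, total = 1
  1 → 3: |3-1| = 2, total = 3
  3 → 4: |4-3| = 1, total = 4
  4 → 5: |5-4| = 1, total = 5
  5 → 7: |7-5| = 2, total = 7
  7 → 9: |9-7| = 2, total = 9
  9 → 10: |10-9| = 1, total = 10

Answer: 10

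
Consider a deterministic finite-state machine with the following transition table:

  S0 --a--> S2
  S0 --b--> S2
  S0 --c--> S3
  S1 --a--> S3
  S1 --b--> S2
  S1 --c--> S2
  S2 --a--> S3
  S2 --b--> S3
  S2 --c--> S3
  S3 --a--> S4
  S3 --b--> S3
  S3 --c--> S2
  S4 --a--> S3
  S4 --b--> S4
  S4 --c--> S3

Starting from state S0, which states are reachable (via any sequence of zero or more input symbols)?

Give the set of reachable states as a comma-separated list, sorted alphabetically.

BFS from S0:
  visit S0: S0--a-->S2 (new), S0--b-->S2 (seen), S0--c-->S3 (new)
  visit S2: S2--a-->S3 (seen), S2--b-->S3 (seen), S2--c-->S3 (seen)
  visit S3: S3--a-->S4 (new), S3--b-->S3 (seen), S3--c-->S2 (seen)
  visit S4: S4--a-->S3 (seen), S4--b-->S4 (seen), S4--c-->S3 (seen)

Answer: S0, S2, S3, S4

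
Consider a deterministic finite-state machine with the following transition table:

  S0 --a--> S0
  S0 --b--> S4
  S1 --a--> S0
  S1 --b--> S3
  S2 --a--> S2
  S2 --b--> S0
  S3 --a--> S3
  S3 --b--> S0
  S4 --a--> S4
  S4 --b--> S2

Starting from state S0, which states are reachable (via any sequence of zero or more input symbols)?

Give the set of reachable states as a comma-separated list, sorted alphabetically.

Answer: S0, S2, S4

Derivation:
BFS from S0:
  visit S0: S0--a-->S0 (seen), S0--b-->S4 (new)
  visit S4: S4--a-->S4 (seen), S4--b-->S2 (new)
  visit S2: S2--a-->S2 (seen), S2--b-->S0 (seen)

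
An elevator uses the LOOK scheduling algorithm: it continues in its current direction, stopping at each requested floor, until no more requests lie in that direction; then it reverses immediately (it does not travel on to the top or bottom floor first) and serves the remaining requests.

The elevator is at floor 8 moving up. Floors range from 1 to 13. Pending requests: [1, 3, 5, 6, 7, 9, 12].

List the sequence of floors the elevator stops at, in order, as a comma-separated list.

Current: 8, moving UP
Serve above first (ascending): [9, 12]
Then reverse, serve below (descending): [7, 6, 5, 3, 1]

Answer: 9, 12, 7, 6, 5, 3, 1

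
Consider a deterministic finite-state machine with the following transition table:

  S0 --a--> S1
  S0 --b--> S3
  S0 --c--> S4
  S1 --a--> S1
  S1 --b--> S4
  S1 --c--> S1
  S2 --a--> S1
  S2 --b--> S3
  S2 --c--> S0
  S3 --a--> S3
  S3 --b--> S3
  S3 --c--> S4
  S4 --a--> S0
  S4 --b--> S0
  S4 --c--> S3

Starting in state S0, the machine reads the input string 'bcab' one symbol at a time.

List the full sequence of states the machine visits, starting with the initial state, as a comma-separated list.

Answer: S0, S3, S4, S0, S3

Derivation:
Start: S0
  read 'b': S0 --b--> S3
  read 'c': S3 --c--> S4
  read 'a': S4 --a--> S0
  read 'b': S0 --b--> S3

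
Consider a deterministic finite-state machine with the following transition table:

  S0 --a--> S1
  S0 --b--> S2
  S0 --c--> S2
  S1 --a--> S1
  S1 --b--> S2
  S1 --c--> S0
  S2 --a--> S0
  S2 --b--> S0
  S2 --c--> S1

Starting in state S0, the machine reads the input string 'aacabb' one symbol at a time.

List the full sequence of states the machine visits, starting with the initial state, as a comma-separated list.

Start: S0
  read 'a': S0 --a--> S1
  read 'a': S1 --a--> S1
  read 'c': S1 --c--> S0
  read 'a': S0 --a--> S1
  read 'b': S1 --b--> S2
  read 'b': S2 --b--> S0

Answer: S0, S1, S1, S0, S1, S2, S0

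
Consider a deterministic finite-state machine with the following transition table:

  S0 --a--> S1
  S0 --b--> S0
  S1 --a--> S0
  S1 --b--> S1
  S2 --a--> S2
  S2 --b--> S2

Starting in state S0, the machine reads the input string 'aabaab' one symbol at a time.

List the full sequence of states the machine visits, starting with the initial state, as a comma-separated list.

Answer: S0, S1, S0, S0, S1, S0, S0

Derivation:
Start: S0
  read 'a': S0 --a--> S1
  read 'a': S1 --a--> S0
  read 'b': S0 --b--> S0
  read 'a': S0 --a--> S1
  read 'a': S1 --a--> S0
  read 'b': S0 --b--> S0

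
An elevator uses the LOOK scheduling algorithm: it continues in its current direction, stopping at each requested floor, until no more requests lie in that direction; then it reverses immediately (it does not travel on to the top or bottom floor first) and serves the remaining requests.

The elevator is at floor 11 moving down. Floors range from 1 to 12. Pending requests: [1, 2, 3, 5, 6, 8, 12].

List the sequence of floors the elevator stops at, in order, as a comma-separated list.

Answer: 8, 6, 5, 3, 2, 1, 12

Derivation:
Current: 11, moving DOWN
Serve below first (descending): [8, 6, 5, 3, 2, 1]
Then reverse, serve above (ascending): [12]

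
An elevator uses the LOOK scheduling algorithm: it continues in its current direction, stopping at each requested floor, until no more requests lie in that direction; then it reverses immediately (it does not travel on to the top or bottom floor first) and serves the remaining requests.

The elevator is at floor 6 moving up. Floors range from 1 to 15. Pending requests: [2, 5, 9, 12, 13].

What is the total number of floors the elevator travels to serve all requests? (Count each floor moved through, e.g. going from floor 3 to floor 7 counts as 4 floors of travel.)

Start at floor 6 moving up, LOOK stop order: [9, 12, 13, 5, 2]
  6 → 9: |9-6| = 3, total = 3
  9 → 12: |12-9| = 3, total = 6
  12 → 13: |13-12| = 1, total = 7
  13 → 5: |5-13| = 8, total = 15
  5 → 2: |2-5| = 3, total = 18

Answer: 18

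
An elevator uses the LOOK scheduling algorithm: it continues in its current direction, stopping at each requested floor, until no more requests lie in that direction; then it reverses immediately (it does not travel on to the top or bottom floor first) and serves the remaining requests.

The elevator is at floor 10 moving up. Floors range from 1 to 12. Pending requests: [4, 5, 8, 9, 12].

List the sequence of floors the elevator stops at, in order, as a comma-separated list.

Current: 10, moving UP
Serve above first (ascending): [12]
Then reverse, serve below (descending): [9, 8, 5, 4]

Answer: 12, 9, 8, 5, 4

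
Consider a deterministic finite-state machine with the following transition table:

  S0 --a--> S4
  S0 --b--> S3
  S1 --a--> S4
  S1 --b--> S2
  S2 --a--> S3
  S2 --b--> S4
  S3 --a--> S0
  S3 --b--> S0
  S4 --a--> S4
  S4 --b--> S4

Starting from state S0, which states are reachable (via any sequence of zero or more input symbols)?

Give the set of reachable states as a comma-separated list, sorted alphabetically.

BFS from S0:
  visit S0: S0--a-->S4 (new), S0--b-->S3 (new)
  visit S4: S4--a-->S4 (seen), S4--b-->S4 (seen)
  visit S3: S3--a-->S0 (seen), S3--b-->S0 (seen)

Answer: S0, S3, S4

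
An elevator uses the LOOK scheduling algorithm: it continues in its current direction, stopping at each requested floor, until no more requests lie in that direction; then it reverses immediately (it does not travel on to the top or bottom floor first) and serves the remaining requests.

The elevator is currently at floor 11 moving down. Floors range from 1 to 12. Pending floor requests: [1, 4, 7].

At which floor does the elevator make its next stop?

Answer: 7

Derivation:
Current floor: 11, direction: down
Requests above: []
Requests below: [1, 4, 7]
Moving down and requests lie below → nearest below is max([1, 4, 7]) = 7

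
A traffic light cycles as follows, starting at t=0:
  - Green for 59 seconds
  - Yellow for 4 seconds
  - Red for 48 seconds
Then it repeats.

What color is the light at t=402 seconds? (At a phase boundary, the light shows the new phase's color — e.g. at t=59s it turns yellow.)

Answer: red

Derivation:
Cycle length = 59 + 4 + 48 = 111s
t = 402, phase_t = 402 mod 111 = 69
69 >= 63 → RED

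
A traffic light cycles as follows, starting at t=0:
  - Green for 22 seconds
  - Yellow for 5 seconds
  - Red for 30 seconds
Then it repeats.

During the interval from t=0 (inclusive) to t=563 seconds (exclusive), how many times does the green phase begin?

Cycle = 22+5+30 = 57s
green phase starts at t = k*57 + 0 for k=0,1,2,...
Need k*57+0 < 563 → k < 9.877
k ∈ {0, ..., 9} → 10 starts

Answer: 10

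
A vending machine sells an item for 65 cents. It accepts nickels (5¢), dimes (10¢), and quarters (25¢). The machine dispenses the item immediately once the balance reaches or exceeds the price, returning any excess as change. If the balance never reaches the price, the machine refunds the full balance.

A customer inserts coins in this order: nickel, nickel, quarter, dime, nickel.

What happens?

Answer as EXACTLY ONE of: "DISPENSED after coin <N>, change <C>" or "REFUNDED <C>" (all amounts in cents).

Answer: REFUNDED 50

Derivation:
Price: 65¢
Coin 1 (nickel, 5¢): balance = 5¢
Coin 2 (nickel, 5¢): balance = 10¢
Coin 3 (quarter, 25¢): balance = 35¢
Coin 4 (dime, 10¢): balance = 45¢
Coin 5 (nickel, 5¢): balance = 50¢
All coins inserted, balance 50¢ < price 65¢ → REFUND 50¢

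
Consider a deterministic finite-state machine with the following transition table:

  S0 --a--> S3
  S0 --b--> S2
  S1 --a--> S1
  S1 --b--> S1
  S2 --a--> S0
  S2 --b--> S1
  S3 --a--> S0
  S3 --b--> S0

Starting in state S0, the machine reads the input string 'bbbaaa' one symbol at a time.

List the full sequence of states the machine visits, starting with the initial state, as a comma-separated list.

Answer: S0, S2, S1, S1, S1, S1, S1

Derivation:
Start: S0
  read 'b': S0 --b--> S2
  read 'b': S2 --b--> S1
  read 'b': S1 --b--> S1
  read 'a': S1 --a--> S1
  read 'a': S1 --a--> S1
  read 'a': S1 --a--> S1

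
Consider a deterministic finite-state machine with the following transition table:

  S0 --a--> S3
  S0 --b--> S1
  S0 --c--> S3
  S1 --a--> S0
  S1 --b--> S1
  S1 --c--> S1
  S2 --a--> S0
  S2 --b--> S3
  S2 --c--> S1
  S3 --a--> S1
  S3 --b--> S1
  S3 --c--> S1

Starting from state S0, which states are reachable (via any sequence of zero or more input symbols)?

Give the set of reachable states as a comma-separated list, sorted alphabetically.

BFS from S0:
  visit S0: S0--a-->S3 (new), S0--b-->S1 (new), S0--c-->S3 (seen)
  visit S3: S3--a-->S1 (seen), S3--b-->S1 (seen), S3--c-->S1 (seen)
  visit S1: S1--a-->S0 (seen), S1--b-->S1 (seen), S1--c-->S1 (seen)

Answer: S0, S1, S3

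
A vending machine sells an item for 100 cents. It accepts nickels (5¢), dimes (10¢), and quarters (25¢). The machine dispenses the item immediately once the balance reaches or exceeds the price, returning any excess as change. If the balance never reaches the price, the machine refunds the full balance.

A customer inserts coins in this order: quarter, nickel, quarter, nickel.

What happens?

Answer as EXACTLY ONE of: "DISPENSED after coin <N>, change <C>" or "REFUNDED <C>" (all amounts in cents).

Answer: REFUNDED 60

Derivation:
Price: 100¢
Coin 1 (quarter, 25¢): balance = 25¢
Coin 2 (nickel, 5¢): balance = 30¢
Coin 3 (quarter, 25¢): balance = 55¢
Coin 4 (nickel, 5¢): balance = 60¢
All coins inserted, balance 60¢ < price 100¢ → REFUND 60¢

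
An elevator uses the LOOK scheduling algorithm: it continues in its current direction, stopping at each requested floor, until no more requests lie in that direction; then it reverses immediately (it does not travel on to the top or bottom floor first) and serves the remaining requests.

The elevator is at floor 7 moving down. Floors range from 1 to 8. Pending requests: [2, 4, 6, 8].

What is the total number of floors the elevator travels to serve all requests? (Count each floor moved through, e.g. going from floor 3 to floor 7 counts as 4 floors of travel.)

Answer: 11

Derivation:
Start at floor 7 moving down, LOOK stop order: [6, 4, 2, 8]
  7 → 6: |6-7| = 1, total = 1
  6 → 4: |4-6| = 2, total = 3
  4 → 2: |2-4| = 2, total = 5
  2 → 8: |8-2| = 6, total = 11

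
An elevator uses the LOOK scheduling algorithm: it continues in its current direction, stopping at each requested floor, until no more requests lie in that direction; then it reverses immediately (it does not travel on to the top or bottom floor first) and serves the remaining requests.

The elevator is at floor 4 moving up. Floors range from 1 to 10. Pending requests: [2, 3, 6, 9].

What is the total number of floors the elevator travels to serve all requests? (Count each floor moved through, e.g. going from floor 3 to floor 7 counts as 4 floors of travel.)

Start at floor 4 moving up, LOOK stop order: [6, 9, 3, 2]
  4 → 6: |6-4| = 2, total = 2
  6 → 9: |9-6| = 3, total = 5
  9 → 3: |3-9| = 6, total = 11
  3 → 2: |2-3| = 1, total = 12

Answer: 12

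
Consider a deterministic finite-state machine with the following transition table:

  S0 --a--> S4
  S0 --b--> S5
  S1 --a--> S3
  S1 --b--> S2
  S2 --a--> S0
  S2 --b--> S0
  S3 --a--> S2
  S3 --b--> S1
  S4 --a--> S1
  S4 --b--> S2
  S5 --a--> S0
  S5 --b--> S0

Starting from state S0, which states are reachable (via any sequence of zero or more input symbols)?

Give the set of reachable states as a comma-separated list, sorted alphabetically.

Answer: S0, S1, S2, S3, S4, S5

Derivation:
BFS from S0:
  visit S0: S0--a-->S4 (new), S0--b-->S5 (new)
  visit S4: S4--a-->S1 (new), S4--b-->S2 (new)
  visit S5: S5--a-->S0 (seen), S5--b-->S0 (seen)
  visit S1: S1--a-->S3 (new), S1--b-->S2 (seen)
  visit S2: S2--a-->S0 (seen), S2--b-->S0 (seen)
  visit S3: S3--a-->S2 (seen), S3--b-->S1 (seen)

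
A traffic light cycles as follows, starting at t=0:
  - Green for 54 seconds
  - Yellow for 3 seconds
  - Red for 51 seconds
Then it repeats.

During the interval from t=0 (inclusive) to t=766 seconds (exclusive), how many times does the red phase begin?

Cycle = 54+3+51 = 108s
red phase starts at t = k*108 + 57 for k=0,1,2,...
Need k*108+57 < 766 → k < 6.565
k ∈ {0, ..., 6} → 7 starts

Answer: 7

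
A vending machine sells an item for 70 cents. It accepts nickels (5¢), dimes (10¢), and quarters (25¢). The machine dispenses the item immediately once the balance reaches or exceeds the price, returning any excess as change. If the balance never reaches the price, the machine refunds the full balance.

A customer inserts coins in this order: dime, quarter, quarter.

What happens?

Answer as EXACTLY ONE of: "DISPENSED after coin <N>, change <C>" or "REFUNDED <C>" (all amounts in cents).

Price: 70¢
Coin 1 (dime, 10¢): balance = 10¢
Coin 2 (quarter, 25¢): balance = 35¢
Coin 3 (quarter, 25¢): balance = 60¢
All coins inserted, balance 60¢ < price 70¢ → REFUND 60¢

Answer: REFUNDED 60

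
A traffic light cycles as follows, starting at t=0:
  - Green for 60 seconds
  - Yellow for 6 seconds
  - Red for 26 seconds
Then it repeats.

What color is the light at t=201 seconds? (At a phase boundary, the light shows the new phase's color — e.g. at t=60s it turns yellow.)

Cycle length = 60 + 6 + 26 = 92s
t = 201, phase_t = 201 mod 92 = 17
17 < 60 (green end) → GREEN

Answer: green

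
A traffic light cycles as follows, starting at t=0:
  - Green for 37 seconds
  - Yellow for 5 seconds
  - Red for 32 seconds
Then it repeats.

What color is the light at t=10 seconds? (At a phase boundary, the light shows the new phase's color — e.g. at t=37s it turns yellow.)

Cycle length = 37 + 5 + 32 = 74s
t = 10, phase_t = 10 mod 74 = 10
10 < 37 (green end) → GREEN

Answer: green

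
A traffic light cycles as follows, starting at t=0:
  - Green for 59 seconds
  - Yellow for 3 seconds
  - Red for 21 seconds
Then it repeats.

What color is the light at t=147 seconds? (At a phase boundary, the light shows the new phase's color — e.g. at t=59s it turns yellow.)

Cycle length = 59 + 3 + 21 = 83s
t = 147, phase_t = 147 mod 83 = 64
64 >= 62 → RED

Answer: red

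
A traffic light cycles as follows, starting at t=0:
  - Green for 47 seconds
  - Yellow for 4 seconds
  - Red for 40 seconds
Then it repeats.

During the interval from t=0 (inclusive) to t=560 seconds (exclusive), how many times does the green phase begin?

Answer: 7

Derivation:
Cycle = 47+4+40 = 91s
green phase starts at t = k*91 + 0 for k=0,1,2,...
Need k*91+0 < 560 → k < 6.154
k ∈ {0, ..., 6} → 7 starts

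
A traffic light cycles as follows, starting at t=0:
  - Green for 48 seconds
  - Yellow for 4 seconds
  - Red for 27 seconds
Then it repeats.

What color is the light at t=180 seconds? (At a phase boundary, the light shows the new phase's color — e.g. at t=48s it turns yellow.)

Cycle length = 48 + 4 + 27 = 79s
t = 180, phase_t = 180 mod 79 = 22
22 < 48 (green end) → GREEN

Answer: green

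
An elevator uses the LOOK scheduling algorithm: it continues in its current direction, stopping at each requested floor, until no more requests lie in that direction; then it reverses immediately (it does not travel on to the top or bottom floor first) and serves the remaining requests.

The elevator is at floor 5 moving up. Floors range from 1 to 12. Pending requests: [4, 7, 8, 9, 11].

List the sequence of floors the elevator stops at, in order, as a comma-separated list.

Answer: 7, 8, 9, 11, 4

Derivation:
Current: 5, moving UP
Serve above first (ascending): [7, 8, 9, 11]
Then reverse, serve below (descending): [4]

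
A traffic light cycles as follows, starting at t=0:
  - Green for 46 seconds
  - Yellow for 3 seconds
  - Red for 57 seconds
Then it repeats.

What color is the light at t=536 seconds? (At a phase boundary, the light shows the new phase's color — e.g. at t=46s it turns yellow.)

Answer: green

Derivation:
Cycle length = 46 + 3 + 57 = 106s
t = 536, phase_t = 536 mod 106 = 6
6 < 46 (green end) → GREEN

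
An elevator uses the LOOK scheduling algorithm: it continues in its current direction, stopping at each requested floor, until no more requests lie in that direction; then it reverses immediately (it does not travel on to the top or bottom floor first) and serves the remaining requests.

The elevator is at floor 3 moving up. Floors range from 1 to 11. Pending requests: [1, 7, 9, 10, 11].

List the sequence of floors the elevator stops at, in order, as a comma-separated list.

Current: 3, moving UP
Serve above first (ascending): [7, 9, 10, 11]
Then reverse, serve below (descending): [1]

Answer: 7, 9, 10, 11, 1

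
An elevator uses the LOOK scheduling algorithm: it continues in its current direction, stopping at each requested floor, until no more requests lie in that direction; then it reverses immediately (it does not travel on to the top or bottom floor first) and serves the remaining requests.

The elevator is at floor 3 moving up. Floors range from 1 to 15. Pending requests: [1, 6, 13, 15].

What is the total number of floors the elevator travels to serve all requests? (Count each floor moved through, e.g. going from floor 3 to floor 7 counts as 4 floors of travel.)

Answer: 26

Derivation:
Start at floor 3 moving up, LOOK stop order: [6, 13, 15, 1]
  3 → 6: |6-3| = 3, total = 3
  6 → 13: |13-6| = 7, total = 10
  13 → 15: |15-13| = 2, total = 12
  15 → 1: |1-15| = 14, total = 26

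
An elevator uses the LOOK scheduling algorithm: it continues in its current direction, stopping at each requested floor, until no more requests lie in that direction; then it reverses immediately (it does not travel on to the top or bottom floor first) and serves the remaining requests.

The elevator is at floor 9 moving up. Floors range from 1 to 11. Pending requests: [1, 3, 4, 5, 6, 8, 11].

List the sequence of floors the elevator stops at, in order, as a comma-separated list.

Current: 9, moving UP
Serve above first (ascending): [11]
Then reverse, serve below (descending): [8, 6, 5, 4, 3, 1]

Answer: 11, 8, 6, 5, 4, 3, 1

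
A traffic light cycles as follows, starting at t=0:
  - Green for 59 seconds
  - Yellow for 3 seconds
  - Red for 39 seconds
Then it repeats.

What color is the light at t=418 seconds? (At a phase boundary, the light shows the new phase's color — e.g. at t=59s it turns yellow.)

Answer: green

Derivation:
Cycle length = 59 + 3 + 39 = 101s
t = 418, phase_t = 418 mod 101 = 14
14 < 59 (green end) → GREEN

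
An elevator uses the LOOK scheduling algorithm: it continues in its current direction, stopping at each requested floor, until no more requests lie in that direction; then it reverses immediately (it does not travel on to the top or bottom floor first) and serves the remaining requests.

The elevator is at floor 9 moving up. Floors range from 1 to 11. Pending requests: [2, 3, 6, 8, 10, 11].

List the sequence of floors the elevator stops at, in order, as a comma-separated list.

Current: 9, moving UP
Serve above first (ascending): [10, 11]
Then reverse, serve below (descending): [8, 6, 3, 2]

Answer: 10, 11, 8, 6, 3, 2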